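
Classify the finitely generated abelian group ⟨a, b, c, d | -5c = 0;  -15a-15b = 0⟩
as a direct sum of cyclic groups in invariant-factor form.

Answer: M ≅ ℤ^2 ⊕ ℤ/5 ⊕ ℤ/15

Derivation:
rank_ℚ(R)=2; free=4−2=2
SNF(R) diag = [5, 15] → torsion [5, 15]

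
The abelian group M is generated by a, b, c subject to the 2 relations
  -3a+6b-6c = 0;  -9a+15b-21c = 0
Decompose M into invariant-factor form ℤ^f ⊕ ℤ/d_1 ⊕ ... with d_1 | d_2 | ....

Answer: M ≅ ℤ^1 ⊕ ℤ/3 ⊕ ℤ/3

Derivation:
rank_ℚ(R)=2; free=3−2=1
SNF(R) diag = [3, 3] → torsion [3, 3]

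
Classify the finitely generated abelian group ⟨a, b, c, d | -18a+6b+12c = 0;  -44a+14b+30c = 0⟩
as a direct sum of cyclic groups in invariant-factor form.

rank_ℚ(R)=2; free=4−2=2
SNF(R) diag = [2, 6] → torsion [2, 6]

Answer: M ≅ ℤ^2 ⊕ ℤ/2 ⊕ ℤ/6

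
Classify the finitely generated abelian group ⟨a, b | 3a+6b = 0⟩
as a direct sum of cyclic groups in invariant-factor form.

Answer: M ≅ ℤ^1 ⊕ ℤ/3

Derivation:
rank_ℚ(R)=1; free=2−1=1
SNF(R) diag = [3] → torsion [3]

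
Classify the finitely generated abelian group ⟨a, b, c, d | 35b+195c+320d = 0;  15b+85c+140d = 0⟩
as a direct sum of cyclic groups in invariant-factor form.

Answer: M ≅ ℤ^2 ⊕ ℤ/5 ⊕ ℤ/10

Derivation:
rank_ℚ(R)=2; free=4−2=2
SNF(R) diag = [5, 10] → torsion [5, 10]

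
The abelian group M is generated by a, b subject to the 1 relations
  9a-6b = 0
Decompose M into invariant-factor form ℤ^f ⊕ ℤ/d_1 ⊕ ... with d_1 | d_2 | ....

Answer: M ≅ ℤ^1 ⊕ ℤ/3

Derivation:
rank_ℚ(R)=1; free=2−1=1
SNF(R) diag = [3] → torsion [3]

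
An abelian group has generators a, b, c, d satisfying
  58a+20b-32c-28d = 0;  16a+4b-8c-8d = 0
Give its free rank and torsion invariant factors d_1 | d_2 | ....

rank_ℚ(R)=2; free=4−2=2
SNF(R) diag = [2, 4] → torsion [2, 4]

Answer: M ≅ ℤ^2 ⊕ ℤ/2 ⊕ ℤ/4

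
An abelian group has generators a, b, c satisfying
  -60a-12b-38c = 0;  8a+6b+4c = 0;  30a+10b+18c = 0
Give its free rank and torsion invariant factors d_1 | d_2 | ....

Answer: M ≅ ℤ/2 ⊕ ℤ/2 ⊕ ℤ/2

Derivation:
rank_ℚ(R)=3; free=3−3=0
SNF(R) diag = [2, 2, 2] → torsion [2, 2, 2]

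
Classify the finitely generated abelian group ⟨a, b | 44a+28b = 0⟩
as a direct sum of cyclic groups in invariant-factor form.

rank_ℚ(R)=1; free=2−1=1
SNF(R) diag = [4] → torsion [4]

Answer: M ≅ ℤ^1 ⊕ ℤ/4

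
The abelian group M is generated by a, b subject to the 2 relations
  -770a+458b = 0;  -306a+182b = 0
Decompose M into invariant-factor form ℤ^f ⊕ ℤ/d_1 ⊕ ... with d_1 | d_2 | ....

rank_ℚ(R)=2; free=2−2=0
SNF(R) diag = [2, 4] → torsion [2, 4]

Answer: M ≅ ℤ/2 ⊕ ℤ/4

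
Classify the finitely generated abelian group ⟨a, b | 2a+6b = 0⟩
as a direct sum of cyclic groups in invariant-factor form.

rank_ℚ(R)=1; free=2−1=1
SNF(R) diag = [2] → torsion [2]

Answer: M ≅ ℤ^1 ⊕ ℤ/2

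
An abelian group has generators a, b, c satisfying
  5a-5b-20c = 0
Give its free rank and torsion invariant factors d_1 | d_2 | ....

Answer: M ≅ ℤ^2 ⊕ ℤ/5

Derivation:
rank_ℚ(R)=1; free=3−1=2
SNF(R) diag = [5] → torsion [5]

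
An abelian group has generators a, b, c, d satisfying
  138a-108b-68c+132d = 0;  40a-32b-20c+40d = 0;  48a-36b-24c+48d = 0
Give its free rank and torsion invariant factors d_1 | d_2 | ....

rank_ℚ(R)=3; free=4−3=1
SNF(R) diag = [2, 4, 12] → torsion [2, 4, 12]

Answer: M ≅ ℤ^1 ⊕ ℤ/2 ⊕ ℤ/4 ⊕ ℤ/12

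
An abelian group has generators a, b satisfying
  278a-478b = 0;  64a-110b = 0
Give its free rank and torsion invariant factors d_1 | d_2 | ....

rank_ℚ(R)=2; free=2−2=0
SNF(R) diag = [2, 6] → torsion [2, 6]

Answer: M ≅ ℤ/2 ⊕ ℤ/6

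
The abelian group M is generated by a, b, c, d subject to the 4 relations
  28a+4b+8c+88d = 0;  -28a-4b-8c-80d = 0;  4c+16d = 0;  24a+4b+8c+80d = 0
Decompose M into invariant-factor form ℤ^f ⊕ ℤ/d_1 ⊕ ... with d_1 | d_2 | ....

rank_ℚ(R)=4; free=4−4=0
SNF(R) diag = [4, 4, 4, 8] → torsion [4, 4, 4, 8]

Answer: M ≅ ℤ/4 ⊕ ℤ/4 ⊕ ℤ/4 ⊕ ℤ/8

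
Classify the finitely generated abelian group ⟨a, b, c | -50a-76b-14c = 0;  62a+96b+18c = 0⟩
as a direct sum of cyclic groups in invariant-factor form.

rank_ℚ(R)=2; free=3−2=1
SNF(R) diag = [2, 4] → torsion [2, 4]

Answer: M ≅ ℤ^1 ⊕ ℤ/2 ⊕ ℤ/4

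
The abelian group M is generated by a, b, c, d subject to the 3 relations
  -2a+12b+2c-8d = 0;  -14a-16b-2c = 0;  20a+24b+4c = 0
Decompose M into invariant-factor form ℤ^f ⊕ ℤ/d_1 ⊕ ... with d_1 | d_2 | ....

rank_ℚ(R)=3; free=4−3=1
SNF(R) diag = [2, 4, 8] → torsion [2, 4, 8]

Answer: M ≅ ℤ^1 ⊕ ℤ/2 ⊕ ℤ/4 ⊕ ℤ/8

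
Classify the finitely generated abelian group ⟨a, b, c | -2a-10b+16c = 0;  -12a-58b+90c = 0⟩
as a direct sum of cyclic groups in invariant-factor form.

rank_ℚ(R)=2; free=3−2=1
SNF(R) diag = [2, 2] → torsion [2, 2]

Answer: M ≅ ℤ^1 ⊕ ℤ/2 ⊕ ℤ/2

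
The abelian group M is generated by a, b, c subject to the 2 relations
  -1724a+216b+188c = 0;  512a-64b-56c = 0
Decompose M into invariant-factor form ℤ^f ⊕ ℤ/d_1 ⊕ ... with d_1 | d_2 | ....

rank_ℚ(R)=2; free=3−2=1
SNF(R) diag = [4, 8] → torsion [4, 8]

Answer: M ≅ ℤ^1 ⊕ ℤ/4 ⊕ ℤ/8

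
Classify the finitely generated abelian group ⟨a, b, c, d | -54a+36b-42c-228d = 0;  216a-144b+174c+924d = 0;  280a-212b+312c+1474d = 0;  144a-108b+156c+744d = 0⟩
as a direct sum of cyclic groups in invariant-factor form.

rank_ℚ(R)=4; free=4−4=0
SNF(R) diag = [2, 6, 18, 36] → torsion [2, 6, 18, 36]

Answer: M ≅ ℤ/2 ⊕ ℤ/6 ⊕ ℤ/18 ⊕ ℤ/36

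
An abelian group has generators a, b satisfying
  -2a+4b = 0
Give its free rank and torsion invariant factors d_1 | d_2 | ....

Answer: M ≅ ℤ^1 ⊕ ℤ/2

Derivation:
rank_ℚ(R)=1; free=2−1=1
SNF(R) diag = [2] → torsion [2]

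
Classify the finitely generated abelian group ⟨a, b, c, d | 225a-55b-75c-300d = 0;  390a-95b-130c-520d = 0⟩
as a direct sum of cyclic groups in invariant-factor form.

Answer: M ≅ ℤ^2 ⊕ ℤ/5 ⊕ ℤ/5

Derivation:
rank_ℚ(R)=2; free=4−2=2
SNF(R) diag = [5, 5] → torsion [5, 5]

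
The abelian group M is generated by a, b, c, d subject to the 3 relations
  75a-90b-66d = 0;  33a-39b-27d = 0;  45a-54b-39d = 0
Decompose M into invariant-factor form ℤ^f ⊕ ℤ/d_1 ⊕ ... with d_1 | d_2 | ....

rank_ℚ(R)=3; free=4−3=1
SNF(R) diag = [3, 3, 3] → torsion [3, 3, 3]

Answer: M ≅ ℤ^1 ⊕ ℤ/3 ⊕ ℤ/3 ⊕ ℤ/3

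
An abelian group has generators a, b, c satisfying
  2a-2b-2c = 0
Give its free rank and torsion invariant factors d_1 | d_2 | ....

Answer: M ≅ ℤ^2 ⊕ ℤ/2

Derivation:
rank_ℚ(R)=1; free=3−1=2
SNF(R) diag = [2] → torsion [2]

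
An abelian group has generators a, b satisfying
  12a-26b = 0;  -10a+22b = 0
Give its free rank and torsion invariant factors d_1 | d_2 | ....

Answer: M ≅ ℤ/2 ⊕ ℤ/2

Derivation:
rank_ℚ(R)=2; free=2−2=0
SNF(R) diag = [2, 2] → torsion [2, 2]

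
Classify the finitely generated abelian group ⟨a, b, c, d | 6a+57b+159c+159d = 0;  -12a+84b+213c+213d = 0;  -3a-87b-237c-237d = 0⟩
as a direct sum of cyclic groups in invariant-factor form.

rank_ℚ(R)=3; free=4−3=1
SNF(R) diag = [3, 9, 27] → torsion [3, 9, 27]

Answer: M ≅ ℤ^1 ⊕ ℤ/3 ⊕ ℤ/9 ⊕ ℤ/27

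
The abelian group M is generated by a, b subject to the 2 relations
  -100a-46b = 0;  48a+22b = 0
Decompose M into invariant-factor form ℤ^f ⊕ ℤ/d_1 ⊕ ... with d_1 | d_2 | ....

rank_ℚ(R)=2; free=2−2=0
SNF(R) diag = [2, 4] → torsion [2, 4]

Answer: M ≅ ℤ/2 ⊕ ℤ/4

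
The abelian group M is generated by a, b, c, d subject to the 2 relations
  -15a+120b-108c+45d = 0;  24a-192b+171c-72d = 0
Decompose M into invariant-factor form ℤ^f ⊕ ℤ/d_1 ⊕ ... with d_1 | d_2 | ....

Answer: M ≅ ℤ^2 ⊕ ℤ/3 ⊕ ℤ/9

Derivation:
rank_ℚ(R)=2; free=4−2=2
SNF(R) diag = [3, 9] → torsion [3, 9]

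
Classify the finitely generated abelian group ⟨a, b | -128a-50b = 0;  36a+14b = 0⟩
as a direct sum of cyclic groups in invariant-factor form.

rank_ℚ(R)=2; free=2−2=0
SNF(R) diag = [2, 4] → torsion [2, 4]

Answer: M ≅ ℤ/2 ⊕ ℤ/4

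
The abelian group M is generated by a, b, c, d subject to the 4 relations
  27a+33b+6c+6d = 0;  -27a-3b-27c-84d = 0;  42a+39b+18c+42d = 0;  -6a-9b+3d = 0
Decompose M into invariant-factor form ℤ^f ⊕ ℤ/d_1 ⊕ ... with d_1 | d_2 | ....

rank_ℚ(R)=4; free=4−4=0
SNF(R) diag = [3, 3, 3, 3] → torsion [3, 3, 3, 3]

Answer: M ≅ ℤ/3 ⊕ ℤ/3 ⊕ ℤ/3 ⊕ ℤ/3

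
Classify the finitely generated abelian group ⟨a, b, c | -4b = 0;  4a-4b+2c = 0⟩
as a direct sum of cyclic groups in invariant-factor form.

Answer: M ≅ ℤ^1 ⊕ ℤ/2 ⊕ ℤ/4

Derivation:
rank_ℚ(R)=2; free=3−2=1
SNF(R) diag = [2, 4] → torsion [2, 4]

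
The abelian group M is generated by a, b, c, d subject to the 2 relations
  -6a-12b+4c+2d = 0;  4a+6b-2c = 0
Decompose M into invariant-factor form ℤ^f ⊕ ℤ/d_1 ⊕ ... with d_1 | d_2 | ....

rank_ℚ(R)=2; free=4−2=2
SNF(R) diag = [2, 2] → torsion [2, 2]

Answer: M ≅ ℤ^2 ⊕ ℤ/2 ⊕ ℤ/2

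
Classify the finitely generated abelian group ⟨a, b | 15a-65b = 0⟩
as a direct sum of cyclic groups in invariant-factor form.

rank_ℚ(R)=1; free=2−1=1
SNF(R) diag = [5] → torsion [5]

Answer: M ≅ ℤ^1 ⊕ ℤ/5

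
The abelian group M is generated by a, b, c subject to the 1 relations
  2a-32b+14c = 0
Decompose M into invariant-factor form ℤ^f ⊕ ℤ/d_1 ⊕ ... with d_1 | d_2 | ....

Answer: M ≅ ℤ^2 ⊕ ℤ/2

Derivation:
rank_ℚ(R)=1; free=3−1=2
SNF(R) diag = [2] → torsion [2]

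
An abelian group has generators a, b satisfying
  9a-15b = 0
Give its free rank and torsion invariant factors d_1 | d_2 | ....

rank_ℚ(R)=1; free=2−1=1
SNF(R) diag = [3] → torsion [3]

Answer: M ≅ ℤ^1 ⊕ ℤ/3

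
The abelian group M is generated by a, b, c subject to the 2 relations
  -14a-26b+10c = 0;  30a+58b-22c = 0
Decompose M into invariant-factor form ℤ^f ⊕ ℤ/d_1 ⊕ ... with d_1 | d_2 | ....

Answer: M ≅ ℤ^1 ⊕ ℤ/2 ⊕ ℤ/4

Derivation:
rank_ℚ(R)=2; free=3−2=1
SNF(R) diag = [2, 4] → torsion [2, 4]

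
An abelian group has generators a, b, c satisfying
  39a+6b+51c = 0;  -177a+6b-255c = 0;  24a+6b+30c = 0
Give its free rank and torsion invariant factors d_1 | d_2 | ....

Answer: M ≅ ℤ/3 ⊕ ℤ/6 ⊕ ℤ/18

Derivation:
rank_ℚ(R)=3; free=3−3=0
SNF(R) diag = [3, 6, 18] → torsion [3, 6, 18]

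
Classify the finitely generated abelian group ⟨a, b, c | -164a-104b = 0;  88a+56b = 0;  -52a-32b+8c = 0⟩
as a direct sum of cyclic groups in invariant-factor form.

rank_ℚ(R)=3; free=3−3=0
SNF(R) diag = [4, 8, 8] → torsion [4, 8, 8]

Answer: M ≅ ℤ/4 ⊕ ℤ/8 ⊕ ℤ/8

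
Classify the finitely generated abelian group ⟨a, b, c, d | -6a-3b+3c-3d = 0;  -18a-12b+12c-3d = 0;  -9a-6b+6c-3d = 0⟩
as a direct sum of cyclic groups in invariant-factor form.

Answer: M ≅ ℤ^1 ⊕ ℤ/3 ⊕ ℤ/3 ⊕ ℤ/3

Derivation:
rank_ℚ(R)=3; free=4−3=1
SNF(R) diag = [3, 3, 3] → torsion [3, 3, 3]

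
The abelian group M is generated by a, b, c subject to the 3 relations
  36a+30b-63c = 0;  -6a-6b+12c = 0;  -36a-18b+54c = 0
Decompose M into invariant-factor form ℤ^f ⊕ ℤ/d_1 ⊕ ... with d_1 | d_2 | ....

rank_ℚ(R)=3; free=3−3=0
SNF(R) diag = [3, 6, 18] → torsion [3, 6, 18]

Answer: M ≅ ℤ/3 ⊕ ℤ/6 ⊕ ℤ/18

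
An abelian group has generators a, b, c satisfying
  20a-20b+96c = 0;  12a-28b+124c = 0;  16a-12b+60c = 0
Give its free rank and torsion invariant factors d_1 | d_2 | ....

Answer: M ≅ ℤ/4 ⊕ ℤ/4 ⊕ ℤ/4

Derivation:
rank_ℚ(R)=3; free=3−3=0
SNF(R) diag = [4, 4, 4] → torsion [4, 4, 4]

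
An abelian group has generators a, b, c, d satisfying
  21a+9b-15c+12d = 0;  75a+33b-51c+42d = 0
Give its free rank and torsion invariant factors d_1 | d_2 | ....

rank_ℚ(R)=2; free=4−2=2
SNF(R) diag = [3, 6] → torsion [3, 6]

Answer: M ≅ ℤ^2 ⊕ ℤ/3 ⊕ ℤ/6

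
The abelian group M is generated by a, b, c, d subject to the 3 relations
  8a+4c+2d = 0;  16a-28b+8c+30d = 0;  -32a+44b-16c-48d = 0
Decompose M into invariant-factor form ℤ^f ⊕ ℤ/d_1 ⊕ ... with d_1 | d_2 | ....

rank_ℚ(R)=3; free=4−3=1
SNF(R) diag = [2, 4, 12] → torsion [2, 4, 12]

Answer: M ≅ ℤ^1 ⊕ ℤ/2 ⊕ ℤ/4 ⊕ ℤ/12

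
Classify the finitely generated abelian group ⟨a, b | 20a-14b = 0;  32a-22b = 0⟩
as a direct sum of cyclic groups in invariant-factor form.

rank_ℚ(R)=2; free=2−2=0
SNF(R) diag = [2, 4] → torsion [2, 4]

Answer: M ≅ ℤ/2 ⊕ ℤ/4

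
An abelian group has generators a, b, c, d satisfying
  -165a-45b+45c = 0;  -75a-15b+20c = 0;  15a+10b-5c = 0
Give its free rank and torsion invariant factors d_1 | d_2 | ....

rank_ℚ(R)=3; free=4−3=1
SNF(R) diag = [5, 5, 15] → torsion [5, 5, 15]

Answer: M ≅ ℤ^1 ⊕ ℤ/5 ⊕ ℤ/5 ⊕ ℤ/15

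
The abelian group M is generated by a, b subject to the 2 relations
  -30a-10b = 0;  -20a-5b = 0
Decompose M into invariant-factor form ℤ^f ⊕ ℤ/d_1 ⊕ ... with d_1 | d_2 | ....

rank_ℚ(R)=2; free=2−2=0
SNF(R) diag = [5, 10] → torsion [5, 10]

Answer: M ≅ ℤ/5 ⊕ ℤ/10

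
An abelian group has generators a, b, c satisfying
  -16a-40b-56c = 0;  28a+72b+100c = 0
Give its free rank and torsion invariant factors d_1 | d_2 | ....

rank_ℚ(R)=2; free=3−2=1
SNF(R) diag = [4, 8] → torsion [4, 8]

Answer: M ≅ ℤ^1 ⊕ ℤ/4 ⊕ ℤ/8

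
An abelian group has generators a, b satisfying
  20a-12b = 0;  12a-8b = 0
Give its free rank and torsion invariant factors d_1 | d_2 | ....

rank_ℚ(R)=2; free=2−2=0
SNF(R) diag = [4, 4] → torsion [4, 4]

Answer: M ≅ ℤ/4 ⊕ ℤ/4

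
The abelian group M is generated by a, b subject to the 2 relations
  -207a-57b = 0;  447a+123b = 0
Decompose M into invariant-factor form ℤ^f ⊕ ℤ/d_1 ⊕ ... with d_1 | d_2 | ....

rank_ℚ(R)=2; free=2−2=0
SNF(R) diag = [3, 6] → torsion [3, 6]

Answer: M ≅ ℤ/3 ⊕ ℤ/6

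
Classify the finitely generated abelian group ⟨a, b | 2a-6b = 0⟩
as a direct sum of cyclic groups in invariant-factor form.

Answer: M ≅ ℤ^1 ⊕ ℤ/2

Derivation:
rank_ℚ(R)=1; free=2−1=1
SNF(R) diag = [2] → torsion [2]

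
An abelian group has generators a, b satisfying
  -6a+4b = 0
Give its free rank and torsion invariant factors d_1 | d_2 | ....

rank_ℚ(R)=1; free=2−1=1
SNF(R) diag = [2] → torsion [2]

Answer: M ≅ ℤ^1 ⊕ ℤ/2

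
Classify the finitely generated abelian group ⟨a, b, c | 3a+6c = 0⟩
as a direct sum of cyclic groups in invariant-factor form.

rank_ℚ(R)=1; free=3−1=2
SNF(R) diag = [3] → torsion [3]

Answer: M ≅ ℤ^2 ⊕ ℤ/3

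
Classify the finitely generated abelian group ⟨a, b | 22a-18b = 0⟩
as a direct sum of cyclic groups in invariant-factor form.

rank_ℚ(R)=1; free=2−1=1
SNF(R) diag = [2] → torsion [2]

Answer: M ≅ ℤ^1 ⊕ ℤ/2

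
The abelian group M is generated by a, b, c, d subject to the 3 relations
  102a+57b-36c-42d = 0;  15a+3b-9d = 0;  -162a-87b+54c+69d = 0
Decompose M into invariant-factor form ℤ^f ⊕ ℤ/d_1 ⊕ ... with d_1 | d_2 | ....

Answer: M ≅ ℤ^1 ⊕ ℤ/3 ⊕ ℤ/3 ⊕ ℤ/9

Derivation:
rank_ℚ(R)=3; free=4−3=1
SNF(R) diag = [3, 3, 9] → torsion [3, 3, 9]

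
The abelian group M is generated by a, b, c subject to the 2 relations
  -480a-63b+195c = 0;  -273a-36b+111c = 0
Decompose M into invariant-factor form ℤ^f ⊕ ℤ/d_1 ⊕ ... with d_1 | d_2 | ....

rank_ℚ(R)=2; free=3−2=1
SNF(R) diag = [3, 3] → torsion [3, 3]

Answer: M ≅ ℤ^1 ⊕ ℤ/3 ⊕ ℤ/3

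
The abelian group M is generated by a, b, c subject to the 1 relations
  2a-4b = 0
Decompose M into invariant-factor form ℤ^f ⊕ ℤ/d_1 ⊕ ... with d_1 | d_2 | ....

Answer: M ≅ ℤ^2 ⊕ ℤ/2

Derivation:
rank_ℚ(R)=1; free=3−1=2
SNF(R) diag = [2] → torsion [2]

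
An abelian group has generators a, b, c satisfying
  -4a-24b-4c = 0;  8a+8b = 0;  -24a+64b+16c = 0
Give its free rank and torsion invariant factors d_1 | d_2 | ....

Answer: M ≅ ℤ/4 ⊕ ℤ/8 ⊕ ℤ/8

Derivation:
rank_ℚ(R)=3; free=3−3=0
SNF(R) diag = [4, 8, 8] → torsion [4, 8, 8]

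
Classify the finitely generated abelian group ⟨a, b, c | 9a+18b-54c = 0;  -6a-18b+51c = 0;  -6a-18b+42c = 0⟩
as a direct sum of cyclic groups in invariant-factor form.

Answer: M ≅ ℤ/3 ⊕ ℤ/9 ⊕ ℤ/18

Derivation:
rank_ℚ(R)=3; free=3−3=0
SNF(R) diag = [3, 9, 18] → torsion [3, 9, 18]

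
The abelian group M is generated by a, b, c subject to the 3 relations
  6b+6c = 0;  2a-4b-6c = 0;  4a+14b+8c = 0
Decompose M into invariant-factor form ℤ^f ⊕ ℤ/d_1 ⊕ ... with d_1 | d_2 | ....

rank_ℚ(R)=3; free=3−3=0
SNF(R) diag = [2, 2, 6] → torsion [2, 2, 6]

Answer: M ≅ ℤ/2 ⊕ ℤ/2 ⊕ ℤ/6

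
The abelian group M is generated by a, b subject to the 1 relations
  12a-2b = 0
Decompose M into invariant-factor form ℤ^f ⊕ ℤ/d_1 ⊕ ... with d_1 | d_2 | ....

rank_ℚ(R)=1; free=2−1=1
SNF(R) diag = [2] → torsion [2]

Answer: M ≅ ℤ^1 ⊕ ℤ/2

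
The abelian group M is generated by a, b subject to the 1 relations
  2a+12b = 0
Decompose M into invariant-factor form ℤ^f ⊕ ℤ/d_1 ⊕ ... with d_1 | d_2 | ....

rank_ℚ(R)=1; free=2−1=1
SNF(R) diag = [2] → torsion [2]

Answer: M ≅ ℤ^1 ⊕ ℤ/2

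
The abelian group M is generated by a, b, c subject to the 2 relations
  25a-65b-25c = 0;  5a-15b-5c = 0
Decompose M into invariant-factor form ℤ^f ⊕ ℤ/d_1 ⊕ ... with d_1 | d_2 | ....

Answer: M ≅ ℤ^1 ⊕ ℤ/5 ⊕ ℤ/10

Derivation:
rank_ℚ(R)=2; free=3−2=1
SNF(R) diag = [5, 10] → torsion [5, 10]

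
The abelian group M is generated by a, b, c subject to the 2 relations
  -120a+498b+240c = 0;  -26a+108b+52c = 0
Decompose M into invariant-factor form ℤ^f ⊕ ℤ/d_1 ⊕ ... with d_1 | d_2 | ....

Answer: M ≅ ℤ^1 ⊕ ℤ/2 ⊕ ℤ/6

Derivation:
rank_ℚ(R)=2; free=3−2=1
SNF(R) diag = [2, 6] → torsion [2, 6]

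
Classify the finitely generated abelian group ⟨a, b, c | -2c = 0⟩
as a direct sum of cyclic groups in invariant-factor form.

rank_ℚ(R)=1; free=3−1=2
SNF(R) diag = [2] → torsion [2]

Answer: M ≅ ℤ^2 ⊕ ℤ/2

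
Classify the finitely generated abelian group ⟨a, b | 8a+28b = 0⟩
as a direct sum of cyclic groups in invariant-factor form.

Answer: M ≅ ℤ^1 ⊕ ℤ/4

Derivation:
rank_ℚ(R)=1; free=2−1=1
SNF(R) diag = [4] → torsion [4]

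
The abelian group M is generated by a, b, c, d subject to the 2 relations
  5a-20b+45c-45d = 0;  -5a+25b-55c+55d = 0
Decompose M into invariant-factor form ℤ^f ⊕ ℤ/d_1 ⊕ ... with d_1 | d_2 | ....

Answer: M ≅ ℤ^2 ⊕ ℤ/5 ⊕ ℤ/5

Derivation:
rank_ℚ(R)=2; free=4−2=2
SNF(R) diag = [5, 5] → torsion [5, 5]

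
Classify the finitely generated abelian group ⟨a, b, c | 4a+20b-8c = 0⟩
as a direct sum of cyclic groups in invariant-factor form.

Answer: M ≅ ℤ^2 ⊕ ℤ/4

Derivation:
rank_ℚ(R)=1; free=3−1=2
SNF(R) diag = [4] → torsion [4]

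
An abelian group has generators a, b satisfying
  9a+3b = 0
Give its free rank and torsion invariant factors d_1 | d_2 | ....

Answer: M ≅ ℤ^1 ⊕ ℤ/3

Derivation:
rank_ℚ(R)=1; free=2−1=1
SNF(R) diag = [3] → torsion [3]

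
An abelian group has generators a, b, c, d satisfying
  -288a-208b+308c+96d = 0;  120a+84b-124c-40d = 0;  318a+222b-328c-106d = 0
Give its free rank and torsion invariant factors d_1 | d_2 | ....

Answer: M ≅ ℤ^1 ⊕ ℤ/2 ⊕ ℤ/4 ⊕ ℤ/12

Derivation:
rank_ℚ(R)=3; free=4−3=1
SNF(R) diag = [2, 4, 12] → torsion [2, 4, 12]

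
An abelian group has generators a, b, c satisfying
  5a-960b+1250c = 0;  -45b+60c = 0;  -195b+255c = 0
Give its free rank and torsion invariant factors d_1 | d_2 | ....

Answer: M ≅ ℤ/5 ⊕ ℤ/15 ⊕ ℤ/15

Derivation:
rank_ℚ(R)=3; free=3−3=0
SNF(R) diag = [5, 15, 15] → torsion [5, 15, 15]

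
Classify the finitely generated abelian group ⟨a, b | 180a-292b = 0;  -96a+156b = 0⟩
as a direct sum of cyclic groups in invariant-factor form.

Answer: M ≅ ℤ/4 ⊕ ℤ/12

Derivation:
rank_ℚ(R)=2; free=2−2=0
SNF(R) diag = [4, 12] → torsion [4, 12]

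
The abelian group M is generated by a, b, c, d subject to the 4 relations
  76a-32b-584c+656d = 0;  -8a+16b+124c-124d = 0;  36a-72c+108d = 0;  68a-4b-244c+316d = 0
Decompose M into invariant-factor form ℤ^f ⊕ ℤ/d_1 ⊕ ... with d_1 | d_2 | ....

rank_ℚ(R)=4; free=4−4=0
SNF(R) diag = [4, 12, 36, 108] → torsion [4, 12, 36, 108]

Answer: M ≅ ℤ/4 ⊕ ℤ/12 ⊕ ℤ/36 ⊕ ℤ/108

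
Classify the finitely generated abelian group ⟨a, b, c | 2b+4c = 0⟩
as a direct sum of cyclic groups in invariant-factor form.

Answer: M ≅ ℤ^2 ⊕ ℤ/2

Derivation:
rank_ℚ(R)=1; free=3−1=2
SNF(R) diag = [2] → torsion [2]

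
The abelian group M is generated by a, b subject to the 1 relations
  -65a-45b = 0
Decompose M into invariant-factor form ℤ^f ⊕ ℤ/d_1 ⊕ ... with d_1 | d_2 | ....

rank_ℚ(R)=1; free=2−1=1
SNF(R) diag = [5] → torsion [5]

Answer: M ≅ ℤ^1 ⊕ ℤ/5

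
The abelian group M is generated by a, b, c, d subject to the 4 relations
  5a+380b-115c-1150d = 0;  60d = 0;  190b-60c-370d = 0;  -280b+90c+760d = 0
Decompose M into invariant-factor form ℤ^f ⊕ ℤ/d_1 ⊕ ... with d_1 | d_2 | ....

rank_ℚ(R)=4; free=4−4=0
SNF(R) diag = [5, 10, 30, 60] → torsion [5, 10, 30, 60]

Answer: M ≅ ℤ/5 ⊕ ℤ/10 ⊕ ℤ/30 ⊕ ℤ/60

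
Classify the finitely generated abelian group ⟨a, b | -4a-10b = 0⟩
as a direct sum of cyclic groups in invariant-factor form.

Answer: M ≅ ℤ^1 ⊕ ℤ/2

Derivation:
rank_ℚ(R)=1; free=2−1=1
SNF(R) diag = [2] → torsion [2]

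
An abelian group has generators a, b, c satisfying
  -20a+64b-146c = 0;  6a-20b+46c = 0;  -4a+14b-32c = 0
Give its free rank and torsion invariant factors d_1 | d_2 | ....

Answer: M ≅ ℤ/2 ⊕ ℤ/2 ⊕ ℤ/2

Derivation:
rank_ℚ(R)=3; free=3−3=0
SNF(R) diag = [2, 2, 2] → torsion [2, 2, 2]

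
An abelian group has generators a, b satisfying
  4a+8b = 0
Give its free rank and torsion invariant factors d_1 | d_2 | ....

Answer: M ≅ ℤ^1 ⊕ ℤ/4

Derivation:
rank_ℚ(R)=1; free=2−1=1
SNF(R) diag = [4] → torsion [4]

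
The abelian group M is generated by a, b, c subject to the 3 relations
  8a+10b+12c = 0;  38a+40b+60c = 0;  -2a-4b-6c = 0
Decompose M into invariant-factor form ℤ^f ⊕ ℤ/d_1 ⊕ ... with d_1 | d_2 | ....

rank_ℚ(R)=3; free=3−3=0
SNF(R) diag = [2, 6, 18] → torsion [2, 6, 18]

Answer: M ≅ ℤ/2 ⊕ ℤ/6 ⊕ ℤ/18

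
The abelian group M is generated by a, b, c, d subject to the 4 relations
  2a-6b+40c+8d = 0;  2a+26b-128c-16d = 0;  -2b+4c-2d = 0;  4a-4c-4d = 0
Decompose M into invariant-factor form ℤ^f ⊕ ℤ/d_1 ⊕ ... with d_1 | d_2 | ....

Answer: M ≅ ℤ/2 ⊕ ℤ/2 ⊕ ℤ/4 ⊕ ℤ/8

Derivation:
rank_ℚ(R)=4; free=4−4=0
SNF(R) diag = [2, 2, 4, 8] → torsion [2, 2, 4, 8]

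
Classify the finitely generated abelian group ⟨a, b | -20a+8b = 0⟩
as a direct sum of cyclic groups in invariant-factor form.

rank_ℚ(R)=1; free=2−1=1
SNF(R) diag = [4] → torsion [4]

Answer: M ≅ ℤ^1 ⊕ ℤ/4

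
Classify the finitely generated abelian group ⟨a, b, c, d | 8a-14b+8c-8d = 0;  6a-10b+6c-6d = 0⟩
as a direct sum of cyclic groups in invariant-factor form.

Answer: M ≅ ℤ^2 ⊕ ℤ/2 ⊕ ℤ/2

Derivation:
rank_ℚ(R)=2; free=4−2=2
SNF(R) diag = [2, 2] → torsion [2, 2]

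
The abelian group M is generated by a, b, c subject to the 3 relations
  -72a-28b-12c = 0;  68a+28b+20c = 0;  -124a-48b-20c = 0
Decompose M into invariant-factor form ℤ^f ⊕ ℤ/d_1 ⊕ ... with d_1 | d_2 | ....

Answer: M ≅ ℤ/4 ⊕ ℤ/4 ⊕ ℤ/4

Derivation:
rank_ℚ(R)=3; free=3−3=0
SNF(R) diag = [4, 4, 4] → torsion [4, 4, 4]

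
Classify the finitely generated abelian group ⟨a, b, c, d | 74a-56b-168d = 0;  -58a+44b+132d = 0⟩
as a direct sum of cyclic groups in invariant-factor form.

rank_ℚ(R)=2; free=4−2=2
SNF(R) diag = [2, 4] → torsion [2, 4]

Answer: M ≅ ℤ^2 ⊕ ℤ/2 ⊕ ℤ/4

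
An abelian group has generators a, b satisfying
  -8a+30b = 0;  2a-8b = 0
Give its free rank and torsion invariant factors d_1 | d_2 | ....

Answer: M ≅ ℤ/2 ⊕ ℤ/2

Derivation:
rank_ℚ(R)=2; free=2−2=0
SNF(R) diag = [2, 2] → torsion [2, 2]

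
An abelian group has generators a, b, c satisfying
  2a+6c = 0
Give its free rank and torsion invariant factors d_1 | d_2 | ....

Answer: M ≅ ℤ^2 ⊕ ℤ/2

Derivation:
rank_ℚ(R)=1; free=3−1=2
SNF(R) diag = [2] → torsion [2]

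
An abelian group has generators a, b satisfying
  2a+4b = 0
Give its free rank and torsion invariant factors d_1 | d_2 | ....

rank_ℚ(R)=1; free=2−1=1
SNF(R) diag = [2] → torsion [2]

Answer: M ≅ ℤ^1 ⊕ ℤ/2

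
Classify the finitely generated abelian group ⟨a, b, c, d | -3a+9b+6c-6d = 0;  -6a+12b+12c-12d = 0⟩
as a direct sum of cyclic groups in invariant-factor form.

rank_ℚ(R)=2; free=4−2=2
SNF(R) diag = [3, 6] → torsion [3, 6]

Answer: M ≅ ℤ^2 ⊕ ℤ/3 ⊕ ℤ/6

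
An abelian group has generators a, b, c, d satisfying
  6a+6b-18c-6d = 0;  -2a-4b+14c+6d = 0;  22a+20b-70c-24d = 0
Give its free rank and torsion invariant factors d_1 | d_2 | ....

rank_ℚ(R)=3; free=4−3=1
SNF(R) diag = [2, 6, 6] → torsion [2, 6, 6]

Answer: M ≅ ℤ^1 ⊕ ℤ/2 ⊕ ℤ/6 ⊕ ℤ/6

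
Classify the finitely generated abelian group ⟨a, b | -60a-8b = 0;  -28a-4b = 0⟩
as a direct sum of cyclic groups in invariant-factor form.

Answer: M ≅ ℤ/4 ⊕ ℤ/4

Derivation:
rank_ℚ(R)=2; free=2−2=0
SNF(R) diag = [4, 4] → torsion [4, 4]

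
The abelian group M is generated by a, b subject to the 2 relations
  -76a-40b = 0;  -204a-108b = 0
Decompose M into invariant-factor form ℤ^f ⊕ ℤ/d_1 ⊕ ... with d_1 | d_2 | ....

Answer: M ≅ ℤ/4 ⊕ ℤ/12

Derivation:
rank_ℚ(R)=2; free=2−2=0
SNF(R) diag = [4, 12] → torsion [4, 12]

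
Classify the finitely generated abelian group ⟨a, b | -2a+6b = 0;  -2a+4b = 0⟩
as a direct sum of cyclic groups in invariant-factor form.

rank_ℚ(R)=2; free=2−2=0
SNF(R) diag = [2, 2] → torsion [2, 2]

Answer: M ≅ ℤ/2 ⊕ ℤ/2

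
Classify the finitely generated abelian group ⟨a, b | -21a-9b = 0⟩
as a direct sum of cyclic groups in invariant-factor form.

Answer: M ≅ ℤ^1 ⊕ ℤ/3

Derivation:
rank_ℚ(R)=1; free=2−1=1
SNF(R) diag = [3] → torsion [3]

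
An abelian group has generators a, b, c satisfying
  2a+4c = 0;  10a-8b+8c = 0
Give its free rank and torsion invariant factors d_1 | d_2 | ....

rank_ℚ(R)=2; free=3−2=1
SNF(R) diag = [2, 4] → torsion [2, 4]

Answer: M ≅ ℤ^1 ⊕ ℤ/2 ⊕ ℤ/4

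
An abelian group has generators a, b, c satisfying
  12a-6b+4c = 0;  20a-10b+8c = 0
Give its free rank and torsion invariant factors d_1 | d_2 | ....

Answer: M ≅ ℤ^1 ⊕ ℤ/2 ⊕ ℤ/4

Derivation:
rank_ℚ(R)=2; free=3−2=1
SNF(R) diag = [2, 4] → torsion [2, 4]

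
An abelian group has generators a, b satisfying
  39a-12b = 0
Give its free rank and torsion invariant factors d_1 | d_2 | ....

Answer: M ≅ ℤ^1 ⊕ ℤ/3

Derivation:
rank_ℚ(R)=1; free=2−1=1
SNF(R) diag = [3] → torsion [3]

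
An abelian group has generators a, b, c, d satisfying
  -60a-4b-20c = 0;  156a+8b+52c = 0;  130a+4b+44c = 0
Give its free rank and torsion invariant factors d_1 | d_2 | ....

Answer: M ≅ ℤ^1 ⊕ ℤ/2 ⊕ ℤ/4 ⊕ ℤ/12

Derivation:
rank_ℚ(R)=3; free=4−3=1
SNF(R) diag = [2, 4, 12] → torsion [2, 4, 12]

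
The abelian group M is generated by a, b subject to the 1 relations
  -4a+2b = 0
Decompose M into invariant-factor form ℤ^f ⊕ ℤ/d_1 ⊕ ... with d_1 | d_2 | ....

rank_ℚ(R)=1; free=2−1=1
SNF(R) diag = [2] → torsion [2]

Answer: M ≅ ℤ^1 ⊕ ℤ/2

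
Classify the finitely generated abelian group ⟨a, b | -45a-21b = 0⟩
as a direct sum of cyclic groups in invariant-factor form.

rank_ℚ(R)=1; free=2−1=1
SNF(R) diag = [3] → torsion [3]

Answer: M ≅ ℤ^1 ⊕ ℤ/3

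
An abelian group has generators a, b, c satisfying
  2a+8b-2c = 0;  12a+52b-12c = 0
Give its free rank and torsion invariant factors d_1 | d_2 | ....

Answer: M ≅ ℤ^1 ⊕ ℤ/2 ⊕ ℤ/4

Derivation:
rank_ℚ(R)=2; free=3−2=1
SNF(R) diag = [2, 4] → torsion [2, 4]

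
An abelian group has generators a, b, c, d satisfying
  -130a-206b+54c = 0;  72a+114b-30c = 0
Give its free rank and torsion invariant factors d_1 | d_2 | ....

Answer: M ≅ ℤ^2 ⊕ ℤ/2 ⊕ ℤ/6

Derivation:
rank_ℚ(R)=2; free=4−2=2
SNF(R) diag = [2, 6] → torsion [2, 6]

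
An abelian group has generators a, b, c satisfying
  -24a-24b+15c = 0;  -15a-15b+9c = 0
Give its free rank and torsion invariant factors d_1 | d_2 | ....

Answer: M ≅ ℤ^1 ⊕ ℤ/3 ⊕ ℤ/3

Derivation:
rank_ℚ(R)=2; free=3−2=1
SNF(R) diag = [3, 3] → torsion [3, 3]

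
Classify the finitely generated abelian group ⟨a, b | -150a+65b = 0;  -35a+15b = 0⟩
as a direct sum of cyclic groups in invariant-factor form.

Answer: M ≅ ℤ/5 ⊕ ℤ/5

Derivation:
rank_ℚ(R)=2; free=2−2=0
SNF(R) diag = [5, 5] → torsion [5, 5]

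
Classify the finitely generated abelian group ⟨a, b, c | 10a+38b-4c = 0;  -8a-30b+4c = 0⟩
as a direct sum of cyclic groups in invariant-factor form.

rank_ℚ(R)=2; free=3−2=1
SNF(R) diag = [2, 2] → torsion [2, 2]

Answer: M ≅ ℤ^1 ⊕ ℤ/2 ⊕ ℤ/2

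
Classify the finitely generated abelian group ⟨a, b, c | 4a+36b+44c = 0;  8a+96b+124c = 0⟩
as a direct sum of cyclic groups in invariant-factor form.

Answer: M ≅ ℤ^1 ⊕ ℤ/4 ⊕ ℤ/12

Derivation:
rank_ℚ(R)=2; free=3−2=1
SNF(R) diag = [4, 12] → torsion [4, 12]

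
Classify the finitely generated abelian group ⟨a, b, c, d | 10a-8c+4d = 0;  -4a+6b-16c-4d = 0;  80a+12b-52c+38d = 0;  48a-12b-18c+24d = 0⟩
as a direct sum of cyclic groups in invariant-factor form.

Answer: M ≅ ℤ/2 ⊕ ℤ/6 ⊕ ℤ/18 ⊕ ℤ/54

Derivation:
rank_ℚ(R)=4; free=4−4=0
SNF(R) diag = [2, 6, 18, 54] → torsion [2, 6, 18, 54]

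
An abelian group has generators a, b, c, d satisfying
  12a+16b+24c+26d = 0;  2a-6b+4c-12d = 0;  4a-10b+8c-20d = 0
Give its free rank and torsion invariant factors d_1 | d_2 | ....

rank_ℚ(R)=3; free=4−3=1
SNF(R) diag = [2, 2, 6] → torsion [2, 2, 6]

Answer: M ≅ ℤ^1 ⊕ ℤ/2 ⊕ ℤ/2 ⊕ ℤ/6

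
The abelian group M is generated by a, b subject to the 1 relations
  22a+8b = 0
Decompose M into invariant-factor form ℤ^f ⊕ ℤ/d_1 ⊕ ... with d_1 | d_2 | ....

Answer: M ≅ ℤ^1 ⊕ ℤ/2

Derivation:
rank_ℚ(R)=1; free=2−1=1
SNF(R) diag = [2] → torsion [2]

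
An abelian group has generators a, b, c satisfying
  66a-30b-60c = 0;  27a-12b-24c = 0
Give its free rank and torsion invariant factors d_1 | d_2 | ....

Answer: M ≅ ℤ^1 ⊕ ℤ/3 ⊕ ℤ/6

Derivation:
rank_ℚ(R)=2; free=3−2=1
SNF(R) diag = [3, 6] → torsion [3, 6]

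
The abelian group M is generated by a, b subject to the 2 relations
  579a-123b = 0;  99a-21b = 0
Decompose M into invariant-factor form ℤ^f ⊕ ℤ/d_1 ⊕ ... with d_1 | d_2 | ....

rank_ℚ(R)=2; free=2−2=0
SNF(R) diag = [3, 6] → torsion [3, 6]

Answer: M ≅ ℤ/3 ⊕ ℤ/6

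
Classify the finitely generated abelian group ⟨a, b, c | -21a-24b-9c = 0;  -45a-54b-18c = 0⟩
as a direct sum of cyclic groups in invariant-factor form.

rank_ℚ(R)=2; free=3−2=1
SNF(R) diag = [3, 9] → torsion [3, 9]

Answer: M ≅ ℤ^1 ⊕ ℤ/3 ⊕ ℤ/9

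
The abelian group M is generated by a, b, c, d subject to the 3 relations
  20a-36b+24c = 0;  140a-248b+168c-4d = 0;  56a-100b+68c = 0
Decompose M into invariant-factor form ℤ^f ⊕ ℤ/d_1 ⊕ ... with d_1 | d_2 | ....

rank_ℚ(R)=3; free=4−3=1
SNF(R) diag = [4, 4, 4] → torsion [4, 4, 4]

Answer: M ≅ ℤ^1 ⊕ ℤ/4 ⊕ ℤ/4 ⊕ ℤ/4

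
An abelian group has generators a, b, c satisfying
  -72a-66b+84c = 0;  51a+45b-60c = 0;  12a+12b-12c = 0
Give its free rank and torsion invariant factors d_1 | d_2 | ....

rank_ℚ(R)=3; free=3−3=0
SNF(R) diag = [3, 6, 12] → torsion [3, 6, 12]

Answer: M ≅ ℤ/3 ⊕ ℤ/6 ⊕ ℤ/12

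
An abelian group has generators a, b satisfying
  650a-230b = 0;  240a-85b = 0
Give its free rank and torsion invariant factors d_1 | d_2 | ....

rank_ℚ(R)=2; free=2−2=0
SNF(R) diag = [5, 10] → torsion [5, 10]

Answer: M ≅ ℤ/5 ⊕ ℤ/10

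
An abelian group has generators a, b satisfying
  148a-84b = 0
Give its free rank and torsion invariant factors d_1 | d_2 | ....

rank_ℚ(R)=1; free=2−1=1
SNF(R) diag = [4] → torsion [4]

Answer: M ≅ ℤ^1 ⊕ ℤ/4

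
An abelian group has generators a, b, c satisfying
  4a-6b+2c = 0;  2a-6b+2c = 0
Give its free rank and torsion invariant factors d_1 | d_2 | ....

Answer: M ≅ ℤ^1 ⊕ ℤ/2 ⊕ ℤ/2

Derivation:
rank_ℚ(R)=2; free=3−2=1
SNF(R) diag = [2, 2] → torsion [2, 2]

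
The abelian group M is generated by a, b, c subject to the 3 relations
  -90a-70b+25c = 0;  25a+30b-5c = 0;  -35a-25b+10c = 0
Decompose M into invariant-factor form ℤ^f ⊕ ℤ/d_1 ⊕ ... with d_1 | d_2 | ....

rank_ℚ(R)=3; free=3−3=0
SNF(R) diag = [5, 5, 5] → torsion [5, 5, 5]

Answer: M ≅ ℤ/5 ⊕ ℤ/5 ⊕ ℤ/5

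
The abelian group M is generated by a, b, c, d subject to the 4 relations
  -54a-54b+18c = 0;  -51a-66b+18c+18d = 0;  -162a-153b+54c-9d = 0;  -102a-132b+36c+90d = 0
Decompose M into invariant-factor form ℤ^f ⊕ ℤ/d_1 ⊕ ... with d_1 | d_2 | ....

Answer: M ≅ ℤ/3 ⊕ ℤ/9 ⊕ ℤ/18 ⊕ ℤ/54

Derivation:
rank_ℚ(R)=4; free=4−4=0
SNF(R) diag = [3, 9, 18, 54] → torsion [3, 9, 18, 54]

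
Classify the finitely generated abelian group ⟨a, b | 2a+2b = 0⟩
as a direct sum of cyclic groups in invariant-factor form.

Answer: M ≅ ℤ^1 ⊕ ℤ/2

Derivation:
rank_ℚ(R)=1; free=2−1=1
SNF(R) diag = [2] → torsion [2]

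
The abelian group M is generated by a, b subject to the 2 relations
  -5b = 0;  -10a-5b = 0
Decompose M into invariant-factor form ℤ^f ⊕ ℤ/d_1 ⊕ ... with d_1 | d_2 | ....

rank_ℚ(R)=2; free=2−2=0
SNF(R) diag = [5, 10] → torsion [5, 10]

Answer: M ≅ ℤ/5 ⊕ ℤ/10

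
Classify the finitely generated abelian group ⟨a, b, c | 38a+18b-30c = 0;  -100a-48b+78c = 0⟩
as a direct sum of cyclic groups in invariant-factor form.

Answer: M ≅ ℤ^1 ⊕ ℤ/2 ⊕ ℤ/6

Derivation:
rank_ℚ(R)=2; free=3−2=1
SNF(R) diag = [2, 6] → torsion [2, 6]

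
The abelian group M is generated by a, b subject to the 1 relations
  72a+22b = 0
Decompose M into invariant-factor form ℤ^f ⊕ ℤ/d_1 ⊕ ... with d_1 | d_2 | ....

Answer: M ≅ ℤ^1 ⊕ ℤ/2

Derivation:
rank_ℚ(R)=1; free=2−1=1
SNF(R) diag = [2] → torsion [2]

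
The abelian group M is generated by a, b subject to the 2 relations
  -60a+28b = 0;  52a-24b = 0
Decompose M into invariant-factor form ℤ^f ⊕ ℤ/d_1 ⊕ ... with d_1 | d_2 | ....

rank_ℚ(R)=2; free=2−2=0
SNF(R) diag = [4, 4] → torsion [4, 4]

Answer: M ≅ ℤ/4 ⊕ ℤ/4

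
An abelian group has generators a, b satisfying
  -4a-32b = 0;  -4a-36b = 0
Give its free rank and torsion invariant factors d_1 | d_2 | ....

Answer: M ≅ ℤ/4 ⊕ ℤ/4

Derivation:
rank_ℚ(R)=2; free=2−2=0
SNF(R) diag = [4, 4] → torsion [4, 4]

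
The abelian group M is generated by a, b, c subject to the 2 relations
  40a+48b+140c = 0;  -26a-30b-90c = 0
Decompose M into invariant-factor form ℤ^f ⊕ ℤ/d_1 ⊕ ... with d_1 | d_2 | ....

Answer: M ≅ ℤ^1 ⊕ ℤ/2 ⊕ ℤ/4

Derivation:
rank_ℚ(R)=2; free=3−2=1
SNF(R) diag = [2, 4] → torsion [2, 4]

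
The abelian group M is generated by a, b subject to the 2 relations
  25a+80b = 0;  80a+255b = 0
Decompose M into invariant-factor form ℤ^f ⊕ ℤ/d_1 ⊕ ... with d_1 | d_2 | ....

rank_ℚ(R)=2; free=2−2=0
SNF(R) diag = [5, 5] → torsion [5, 5]

Answer: M ≅ ℤ/5 ⊕ ℤ/5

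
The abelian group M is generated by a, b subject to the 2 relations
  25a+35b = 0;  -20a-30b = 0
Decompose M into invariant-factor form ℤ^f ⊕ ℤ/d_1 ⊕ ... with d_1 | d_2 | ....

Answer: M ≅ ℤ/5 ⊕ ℤ/10

Derivation:
rank_ℚ(R)=2; free=2−2=0
SNF(R) diag = [5, 10] → torsion [5, 10]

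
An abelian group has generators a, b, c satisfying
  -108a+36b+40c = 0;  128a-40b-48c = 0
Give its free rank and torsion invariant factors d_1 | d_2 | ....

Answer: M ≅ ℤ^1 ⊕ ℤ/4 ⊕ ℤ/8

Derivation:
rank_ℚ(R)=2; free=3−2=1
SNF(R) diag = [4, 8] → torsion [4, 8]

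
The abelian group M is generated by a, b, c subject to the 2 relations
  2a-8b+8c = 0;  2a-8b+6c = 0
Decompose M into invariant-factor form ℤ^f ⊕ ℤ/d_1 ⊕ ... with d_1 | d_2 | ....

Answer: M ≅ ℤ^1 ⊕ ℤ/2 ⊕ ℤ/2

Derivation:
rank_ℚ(R)=2; free=3−2=1
SNF(R) diag = [2, 2] → torsion [2, 2]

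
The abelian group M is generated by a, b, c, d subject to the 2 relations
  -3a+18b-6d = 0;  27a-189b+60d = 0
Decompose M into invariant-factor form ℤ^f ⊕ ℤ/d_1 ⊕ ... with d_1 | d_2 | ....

Answer: M ≅ ℤ^2 ⊕ ℤ/3 ⊕ ℤ/3

Derivation:
rank_ℚ(R)=2; free=4−2=2
SNF(R) diag = [3, 3] → torsion [3, 3]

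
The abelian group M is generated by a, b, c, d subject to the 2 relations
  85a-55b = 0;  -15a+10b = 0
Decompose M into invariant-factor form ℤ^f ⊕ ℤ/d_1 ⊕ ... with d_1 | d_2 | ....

rank_ℚ(R)=2; free=4−2=2
SNF(R) diag = [5, 5] → torsion [5, 5]

Answer: M ≅ ℤ^2 ⊕ ℤ/5 ⊕ ℤ/5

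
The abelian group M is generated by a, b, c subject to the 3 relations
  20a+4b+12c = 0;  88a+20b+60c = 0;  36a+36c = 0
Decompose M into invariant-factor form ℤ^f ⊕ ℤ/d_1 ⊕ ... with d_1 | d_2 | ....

Answer: M ≅ ℤ/4 ⊕ ℤ/12 ⊕ ℤ/36

Derivation:
rank_ℚ(R)=3; free=3−3=0
SNF(R) diag = [4, 12, 36] → torsion [4, 12, 36]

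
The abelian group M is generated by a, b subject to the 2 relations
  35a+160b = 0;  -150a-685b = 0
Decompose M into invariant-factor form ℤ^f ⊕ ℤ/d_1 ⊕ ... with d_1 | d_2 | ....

rank_ℚ(R)=2; free=2−2=0
SNF(R) diag = [5, 5] → torsion [5, 5]

Answer: M ≅ ℤ/5 ⊕ ℤ/5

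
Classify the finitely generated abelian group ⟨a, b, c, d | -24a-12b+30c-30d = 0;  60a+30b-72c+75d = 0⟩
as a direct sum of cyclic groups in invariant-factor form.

rank_ℚ(R)=2; free=4−2=2
SNF(R) diag = [3, 6] → torsion [3, 6]

Answer: M ≅ ℤ^2 ⊕ ℤ/3 ⊕ ℤ/6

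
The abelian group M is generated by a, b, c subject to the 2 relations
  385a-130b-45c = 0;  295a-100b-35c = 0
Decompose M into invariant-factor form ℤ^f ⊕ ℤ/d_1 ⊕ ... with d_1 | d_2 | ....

Answer: M ≅ ℤ^1 ⊕ ℤ/5 ⊕ ℤ/10

Derivation:
rank_ℚ(R)=2; free=3−2=1
SNF(R) diag = [5, 10] → torsion [5, 10]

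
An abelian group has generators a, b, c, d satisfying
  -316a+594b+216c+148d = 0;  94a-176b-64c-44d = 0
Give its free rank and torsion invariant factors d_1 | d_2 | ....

Answer: M ≅ ℤ^2 ⊕ ℤ/2 ⊕ ℤ/2

Derivation:
rank_ℚ(R)=2; free=4−2=2
SNF(R) diag = [2, 2] → torsion [2, 2]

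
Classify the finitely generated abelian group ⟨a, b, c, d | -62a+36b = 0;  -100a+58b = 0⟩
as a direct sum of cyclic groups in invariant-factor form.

Answer: M ≅ ℤ^2 ⊕ ℤ/2 ⊕ ℤ/2

Derivation:
rank_ℚ(R)=2; free=4−2=2
SNF(R) diag = [2, 2] → torsion [2, 2]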